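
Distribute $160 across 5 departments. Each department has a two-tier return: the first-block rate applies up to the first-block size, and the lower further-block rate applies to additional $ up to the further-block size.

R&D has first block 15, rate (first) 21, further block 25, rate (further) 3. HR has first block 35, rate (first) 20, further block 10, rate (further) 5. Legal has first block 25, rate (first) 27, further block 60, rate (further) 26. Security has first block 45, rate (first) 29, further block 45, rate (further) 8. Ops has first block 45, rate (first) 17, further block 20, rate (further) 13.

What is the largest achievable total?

4155

Treat each block as its own option and order by rate: Security/first 29 > Legal/first 27 > Legal/second 26 > R&D/first 21 > HR/first 20 > Ops/first 17 > Ops/second 13 > Security/second 8 > HR/second 5 > R&D/second 3.
Fill Security first block (45 at 29) ; 115 left.
Legal/first (27): +25 ; 90 left.
Fill Legal second block (60 at 26) ; 30 left.
Fill R&D first block (15 at 21) ; 15 left.
15 remain; put them into HR first at 20.
Total = 29×45 + 27×25 + 26×60 + 21×15 + 20×15 = 4155.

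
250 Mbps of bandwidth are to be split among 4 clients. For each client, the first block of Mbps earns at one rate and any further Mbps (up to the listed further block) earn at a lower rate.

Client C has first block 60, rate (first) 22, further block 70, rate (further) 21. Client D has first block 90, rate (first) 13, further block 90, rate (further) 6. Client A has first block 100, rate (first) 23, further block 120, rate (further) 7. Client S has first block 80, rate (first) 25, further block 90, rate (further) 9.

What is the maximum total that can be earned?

5830

Order all 8 blocks by rate: Client S/T1 25 > Client A/T1 23 > Client C/T1 22 > Client C/T2 21 > Client D/T1 13 > Client S/T2 9 > Client A/T2 7 > Client D/T2 6.
Fill Client S T1 block (80 at 25) — 170 left.
Client A T1 at 23: fill all 100 — 70 left.
Fill Client C T1 block (60 at 22) — 10 left.
Client C T2 at 21: only 10 left, fill 10.
Total = 25×80 + 23×100 + 22×60 + 21×10 = 5830.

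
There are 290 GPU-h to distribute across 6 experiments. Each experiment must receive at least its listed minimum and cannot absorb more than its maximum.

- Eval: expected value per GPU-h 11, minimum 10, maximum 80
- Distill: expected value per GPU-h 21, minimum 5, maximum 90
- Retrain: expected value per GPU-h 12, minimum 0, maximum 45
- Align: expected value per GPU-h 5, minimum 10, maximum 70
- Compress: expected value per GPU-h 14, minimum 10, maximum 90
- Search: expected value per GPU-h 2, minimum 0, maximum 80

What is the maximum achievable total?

4345

Meeting every minimum uses 10+5+0+10+10+0 = 35 GPU-h, leaving 255.
Order the experiments by expected value per GPU-h: Distill 21 > Compress 14 > Retrain 12 > Eval 11 > Align 5 > Search 2.
Distill: +85 to 90 (cap) — 170 left.
Compress: +80 to 90 (cap) — 90 left.
Retrain: +45 to 45 (cap) — 45 left.
Eval has room for 70 more but only 45 remain, so it gets 55.
Total = 11×55 + 21×90 + 12×45 + 5×10 + 14×90 = 4345.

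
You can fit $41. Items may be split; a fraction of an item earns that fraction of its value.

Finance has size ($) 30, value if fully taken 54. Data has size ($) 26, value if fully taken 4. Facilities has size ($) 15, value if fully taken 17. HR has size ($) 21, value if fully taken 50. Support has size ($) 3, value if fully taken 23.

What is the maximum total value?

103.6

Rank by value-to-size ratio: Support 23/3≈7.67, HR 50/21≈2.38, Finance 54/30≈1.8, Facilities 17/15≈1.13, Data 4/26≈0.154.
Take all of Support (3 $, value 23) → 38 $ left.
HR: take in full, 21 $ for value 50 → 17 left.
Fill the last 17 $ with part of Finance: 17/30 of it earns 30.6.
Total value = 103.6.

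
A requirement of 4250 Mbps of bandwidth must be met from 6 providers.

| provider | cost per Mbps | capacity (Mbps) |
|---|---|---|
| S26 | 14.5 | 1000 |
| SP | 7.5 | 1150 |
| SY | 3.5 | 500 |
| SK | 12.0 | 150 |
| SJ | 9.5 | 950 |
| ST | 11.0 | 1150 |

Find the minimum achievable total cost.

Use providers in increasing cost order.
Take 500 from SY at 3.5 ; need 3750 more.
Take 1150 from SP at 7.5 ; need 2600 more.
Take 950 from SJ at 9.5 ; need 1650 more.
Take 1150 from ST at 11.0 ; need 500 more.
SK (12.0): use full 150 ; 350 Mbps to go.
Take 350 from S26 at 14.5 to finish.
Cost = 500×3.5 + 1150×7.5 + 950×9.5 + 1150×11.0 + 150×12.0 + 350×14.5 = 38925.

38925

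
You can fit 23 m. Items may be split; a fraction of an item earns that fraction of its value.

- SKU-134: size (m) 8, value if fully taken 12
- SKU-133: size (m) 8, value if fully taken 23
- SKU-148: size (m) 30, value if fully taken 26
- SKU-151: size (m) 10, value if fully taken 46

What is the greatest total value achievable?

76.5

Best value per unit of size first: SKU-151 46/10≈4.6, SKU-133 23/8≈2.88, SKU-134 12/8≈1.5, SKU-148 26/30≈0.867.
SKU-151: take in full, 10 m for value 46 — 13 left.
Take all of SKU-133 (8 m, value 23) — 5 m left.
Fill the last 5 m with part of SKU-134: 5/8 of it earns 7.5.
Total value = 76.5.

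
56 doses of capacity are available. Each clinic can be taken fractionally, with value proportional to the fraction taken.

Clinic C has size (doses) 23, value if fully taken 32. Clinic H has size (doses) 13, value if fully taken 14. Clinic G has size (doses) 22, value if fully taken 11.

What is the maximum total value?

Rank by value-to-size ratio: Clinic C 32/23≈1.39, Clinic H 14/13≈1.08, Clinic G 11/22≈0.5.
Take all of Clinic C (23 doses, value 32) → 33 doses left.
Clinic H: take in full, 13 doses for value 14 → 20 left.
Fill the last 20 doses with part of Clinic G: 20/22 of it earns 10.
Total value = 56.

56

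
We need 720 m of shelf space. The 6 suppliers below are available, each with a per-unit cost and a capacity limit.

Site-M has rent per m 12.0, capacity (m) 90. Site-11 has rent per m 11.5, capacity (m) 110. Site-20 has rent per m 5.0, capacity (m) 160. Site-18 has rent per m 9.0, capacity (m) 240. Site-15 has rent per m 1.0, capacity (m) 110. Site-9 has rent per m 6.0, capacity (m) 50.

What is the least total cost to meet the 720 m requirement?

Cheapest first:
Site-15 (1.0): use full 110 ; 610 m to go.
Take 160 from Site-20 at 5.0 ; need 450 more.
Site-9 (6.0): use full 50 ; 400 m to go.
Site-18 at 9.0: take all 240 m ; 160 still needed.
Site-11 at 11.5: take all 110 m ; 50 still needed.
Take 50 from Site-M at 12.0 to finish.
Cost = 110×1.0 + 160×5.0 + 50×6.0 + 240×9.0 + 110×11.5 + 50×12.0 = 5235.

5235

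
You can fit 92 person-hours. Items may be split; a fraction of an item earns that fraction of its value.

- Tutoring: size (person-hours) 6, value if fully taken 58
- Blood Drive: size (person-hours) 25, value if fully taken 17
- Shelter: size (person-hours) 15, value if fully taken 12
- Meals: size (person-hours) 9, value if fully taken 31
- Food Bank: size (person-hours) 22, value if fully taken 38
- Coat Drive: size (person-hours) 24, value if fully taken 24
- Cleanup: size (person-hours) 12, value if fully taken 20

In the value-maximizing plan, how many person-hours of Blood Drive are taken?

Best value per unit of size first: Tutoring 58/6≈9.67, Meals 31/9≈3.44, Food Bank 38/22≈1.73, Cleanup 20/12≈1.67, Coat Drive 24/24≈1, Shelter 12/15≈0.8, Blood Drive 17/25≈0.68.
Tutoring: take in full, 6 person-hours for value 58 — 86 left.
Take all of Meals (9 person-hours, value 31) — 77 person-hours left.
Food Bank: take in full, 22 person-hours for value 38 — 55 left.
Take all of Cleanup (12 person-hours, value 20) — 43 person-hours left.
Coat Drive: take in full, 24 person-hours for value 24 — 19 left.
All 15 person-hours of Shelter fit (value 12) — 4 remain.
4 person-hours left: a 4/25 share of Blood Drive gives 17×4/25 = 2.72.

4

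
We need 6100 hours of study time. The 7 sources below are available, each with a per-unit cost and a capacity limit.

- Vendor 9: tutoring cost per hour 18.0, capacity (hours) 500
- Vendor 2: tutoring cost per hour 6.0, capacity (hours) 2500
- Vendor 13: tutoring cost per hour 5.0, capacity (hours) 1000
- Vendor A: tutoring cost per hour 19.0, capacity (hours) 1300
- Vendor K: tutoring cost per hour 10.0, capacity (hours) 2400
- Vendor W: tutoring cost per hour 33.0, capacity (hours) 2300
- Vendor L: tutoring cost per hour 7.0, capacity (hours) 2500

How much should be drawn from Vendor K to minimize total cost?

Fill from the cheapest source first.
Take 1000 from Vendor 13 at 5.0 ; need 5100 more.
Vendor 2 at 6.0: take all 2500 hours ; 2600 still needed.
Take 2500 from Vendor L at 7.0 ; need 100 more.
Take 100 from Vendor K at 10.0 to finish.
Vendor 9, Vendor A, Vendor W: unused.

100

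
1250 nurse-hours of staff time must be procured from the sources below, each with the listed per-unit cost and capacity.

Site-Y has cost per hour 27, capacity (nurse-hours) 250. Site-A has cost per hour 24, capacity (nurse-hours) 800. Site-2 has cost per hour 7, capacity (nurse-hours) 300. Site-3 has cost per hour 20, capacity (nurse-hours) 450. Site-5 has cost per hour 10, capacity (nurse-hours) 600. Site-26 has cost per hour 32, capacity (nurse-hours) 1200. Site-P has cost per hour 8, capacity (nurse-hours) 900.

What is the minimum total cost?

Fill from the cheapest source first.
Take 300 from Site-2 at 7 ; need 950 more.
Site-P (8): use full 900 ; 50 nurse-hours to go.
Site-5 (10): take the remaining 50 ; done.
Site-3, Site-A, Site-Y, Site-26: unused.
Cost = 300×7 + 900×8 + 50×10 = 9800.

9800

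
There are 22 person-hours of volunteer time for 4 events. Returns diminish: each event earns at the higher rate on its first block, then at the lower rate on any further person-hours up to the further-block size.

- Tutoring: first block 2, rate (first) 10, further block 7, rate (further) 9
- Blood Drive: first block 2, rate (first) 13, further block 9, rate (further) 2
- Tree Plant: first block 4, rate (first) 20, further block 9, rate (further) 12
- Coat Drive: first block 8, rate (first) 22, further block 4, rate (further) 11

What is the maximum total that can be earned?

Treat each block as its own option and order by rate: Coat Drive/first 22 > Tree Plant/first 20 > Blood Drive/first 13 > Tree Plant/second 12 > Coat Drive/second 11 > Tutoring/first 10 > Tutoring/second 9 > Blood Drive/second 2.
Fill Coat Drive first block (8 at 22) — 14 left.
Tree Plant/first (20): +4 — 10 left.
Blood Drive first at 13: fill all 2 — 8 left.
Tree Plant/second: +8 of 9 at 12; pool empty.
Total = 22×8 + 20×4 + 13×2 + 12×8 = 378.

378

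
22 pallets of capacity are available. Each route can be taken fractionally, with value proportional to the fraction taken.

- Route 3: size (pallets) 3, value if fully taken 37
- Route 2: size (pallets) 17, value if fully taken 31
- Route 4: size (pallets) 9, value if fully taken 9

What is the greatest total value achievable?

70

Best value per unit of size first: Route 3 37/3≈12.3, Route 2 31/17≈1.82, Route 4 9/9≈1.
Route 3: take in full, 3 pallets for value 37 → 19 left.
All 17 pallets of Route 2 fit (value 31) → 2 remain.
Fill the last 2 pallets with part of Route 4: 2/9 of it earns 2.
Total value = 70.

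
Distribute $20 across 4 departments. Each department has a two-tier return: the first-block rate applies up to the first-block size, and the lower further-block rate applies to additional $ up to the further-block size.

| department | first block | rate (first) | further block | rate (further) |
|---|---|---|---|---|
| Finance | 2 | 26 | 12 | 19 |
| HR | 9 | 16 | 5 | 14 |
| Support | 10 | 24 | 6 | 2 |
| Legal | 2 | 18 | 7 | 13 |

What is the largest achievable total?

Rank every tier by rate: Finance/first 26 > Support/first 24 > Finance/second 19 > Legal/first 18 > HR/first 16 > HR/second 14 > Legal/second 13 > Support/second 2.
Fill Finance first block (2 at 26) ; 18 left.
Support/first (24): +10 ; 8 left.
Finance/second: +8 of 12 at 19; pool empty.
Total = 26×2 + 24×10 + 19×8 = 444.

444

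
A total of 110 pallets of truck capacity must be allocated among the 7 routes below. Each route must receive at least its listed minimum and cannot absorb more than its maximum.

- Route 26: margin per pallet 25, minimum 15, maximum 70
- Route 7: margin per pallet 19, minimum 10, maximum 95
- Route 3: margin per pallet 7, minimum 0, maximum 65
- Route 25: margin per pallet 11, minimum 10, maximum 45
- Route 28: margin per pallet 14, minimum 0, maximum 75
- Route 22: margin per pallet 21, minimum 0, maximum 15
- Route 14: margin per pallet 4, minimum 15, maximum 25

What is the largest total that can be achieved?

Meeting every minimum uses 15+10+0+10+0+0+15 = 50 pallets, leaving 60.
Order the routes by margin per pallet: Route 26 25 > Route 22 21 > Route 7 19 > Route 28 14 > Route 25 11 > Route 3 7 > Route 14 4.
Give Route 26 55 more to hit its cap of 70 — 5 left.
Route 22 has room for 15 more but only 5 remain, so it gets 5.
Total = 25×70 + 19×10 + 11×10 + 21×5 + 4×15 = 2215.

2215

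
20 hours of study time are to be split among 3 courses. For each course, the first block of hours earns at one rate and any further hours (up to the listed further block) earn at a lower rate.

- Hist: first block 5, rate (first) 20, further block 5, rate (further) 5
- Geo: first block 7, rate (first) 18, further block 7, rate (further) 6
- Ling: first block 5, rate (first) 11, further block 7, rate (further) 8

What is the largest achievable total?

Rank every tier by rate: Hist/T1 20 > Geo/T1 18 > Ling/T1 11 > Ling/T2 8 > Geo/T2 6 > Hist/T2 5.
Hist/T1 (20): +5 — 15 left.
Geo T1 at 18: fill all 7 — 8 left.
Ling T1 at 11: fill all 5 — 3 left.
3 remain; put them into Ling T2 at 8.
Total = 20×5 + 18×7 + 11×5 + 8×3 = 305.

305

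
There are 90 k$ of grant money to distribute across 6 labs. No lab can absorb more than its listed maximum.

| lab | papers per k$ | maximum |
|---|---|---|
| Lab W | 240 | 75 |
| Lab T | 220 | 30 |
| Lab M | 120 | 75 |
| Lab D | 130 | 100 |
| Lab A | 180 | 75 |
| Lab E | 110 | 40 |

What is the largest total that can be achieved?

Highest papers per k$ first: Lab W 240 > Lab T 220 > Lab A 180 > Lab D 130 > Lab M 120 > Lab E 110.
Give Lab W 75 to hit its cap of 75 → 15 left.
Lab T: +15 (room for 30) → 15. Pool exhausted.
Total = 240×75 + 220×15 = 21300.

21300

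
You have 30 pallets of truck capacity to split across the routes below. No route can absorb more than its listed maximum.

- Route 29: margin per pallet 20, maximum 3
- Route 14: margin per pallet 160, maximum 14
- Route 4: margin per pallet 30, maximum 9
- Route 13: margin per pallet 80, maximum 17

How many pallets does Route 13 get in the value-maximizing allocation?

Order the routes by margin per pallet: Route 14 160 > Route 13 80 > Route 4 30 > Route 29 20.
Route 14 takes 14 to reach its cap of 14 → 16 left.
Only 16 left; Route 13 takes them to reach 16.

16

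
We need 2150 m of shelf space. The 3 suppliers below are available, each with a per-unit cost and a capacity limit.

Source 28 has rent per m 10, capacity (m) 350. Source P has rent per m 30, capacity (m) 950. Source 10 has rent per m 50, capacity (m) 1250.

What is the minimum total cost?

Use suppliers in increasing cost order.
Source 28 at 10: take all 350 m ; 1800 still needed.
Take 950 from Source P at 30 ; need 850 more.
Source 10 (50): take the remaining 850 ; done.
Cost = 350×10 + 950×30 + 850×50 = 74500.

74500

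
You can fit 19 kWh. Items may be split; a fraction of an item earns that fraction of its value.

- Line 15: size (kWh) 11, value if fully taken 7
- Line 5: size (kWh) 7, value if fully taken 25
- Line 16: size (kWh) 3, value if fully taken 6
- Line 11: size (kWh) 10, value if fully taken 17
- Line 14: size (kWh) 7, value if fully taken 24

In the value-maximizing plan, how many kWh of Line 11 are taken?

2

Rank by value-to-size ratio: Line 5 25/7≈3.57, Line 14 24/7≈3.43, Line 16 6/3≈2, Line 11 17/10≈1.7, Line 15 7/11≈0.636.
Take all of Line 5 (7 kWh, value 25) ; 12 kWh left.
Take all of Line 14 (7 kWh, value 24) ; 5 kWh left.
Take all of Line 16 (3 kWh, value 6) ; 2 kWh left.
Fill the last 2 kWh with part of Line 11: 2/10 of it earns 3.4.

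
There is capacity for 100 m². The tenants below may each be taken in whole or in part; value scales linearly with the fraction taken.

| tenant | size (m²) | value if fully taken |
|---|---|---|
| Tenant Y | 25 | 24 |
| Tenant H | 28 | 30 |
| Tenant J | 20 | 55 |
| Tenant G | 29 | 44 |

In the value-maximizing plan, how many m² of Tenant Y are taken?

Sort by value density: Tenant J 55/20≈2.75, Tenant G 44/29≈1.52, Tenant H 30/28≈1.07, Tenant Y 24/25≈0.96.
Tenant J: take in full, 20 m² for value 55 → 80 left.
Tenant G: take in full, 29 m² for value 44 → 51 left.
Take all of Tenant H (28 m², value 30) → 23 m² left.
Only 23 m² remain; take 23/25 of Tenant Y for value 24×23/25 = 22.08.

23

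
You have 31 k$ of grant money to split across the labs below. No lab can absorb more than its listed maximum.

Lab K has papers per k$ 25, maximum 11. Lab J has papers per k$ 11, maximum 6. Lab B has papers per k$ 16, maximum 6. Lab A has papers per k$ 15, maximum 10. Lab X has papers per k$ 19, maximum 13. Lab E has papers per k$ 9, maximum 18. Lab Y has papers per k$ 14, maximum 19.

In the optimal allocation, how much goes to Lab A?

1

Rank by papers per k$: Lab K 25 > Lab X 19 > Lab B 16 > Lab A 15 > Lab Y 14 > Lab J 11 > Lab E 9.
Lab K: +11 to 11 (cap) → 20 left.
Lab X: +13 to 13 (cap) → 7 left.
Lab B: +6 to 6 (cap) → 1 left.
Lab A: +1 (room for 10) → 1. Pool exhausted.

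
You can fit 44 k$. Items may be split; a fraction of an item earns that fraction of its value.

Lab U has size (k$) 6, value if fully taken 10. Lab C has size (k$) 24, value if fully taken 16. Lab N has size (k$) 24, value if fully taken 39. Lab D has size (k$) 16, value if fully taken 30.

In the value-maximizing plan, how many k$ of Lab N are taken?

Sort by value density: Lab D 30/16≈1.88, Lab U 10/6≈1.67, Lab N 39/24≈1.62, Lab C 16/24≈0.667.
Take all of Lab D (16 k$, value 30) ; 28 k$ left.
Take all of Lab U (6 k$, value 10) ; 22 k$ left.
Fill the last 22 k$ with part of Lab N: 22/24 of it earns 35.75.

22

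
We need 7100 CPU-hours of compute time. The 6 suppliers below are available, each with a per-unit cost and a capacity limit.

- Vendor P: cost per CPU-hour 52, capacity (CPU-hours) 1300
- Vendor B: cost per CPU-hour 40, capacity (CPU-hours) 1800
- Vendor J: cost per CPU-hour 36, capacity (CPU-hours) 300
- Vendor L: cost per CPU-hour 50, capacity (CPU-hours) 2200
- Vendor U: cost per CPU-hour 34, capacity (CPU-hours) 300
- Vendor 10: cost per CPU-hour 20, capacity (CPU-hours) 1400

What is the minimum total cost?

288200

Use suppliers in increasing cost order.
Take 1400 from Vendor 10 at 20 ; need 5700 more.
Vendor U at 34: take all 300 CPU-hours ; 5400 still needed.
Take 300 from Vendor J at 36 ; need 5100 more.
Vendor B at 40: take all 1800 CPU-hours ; 3300 still needed.
Vendor L at 50: take all 2200 CPU-hours ; 1100 still needed.
Vendor P at 52: take 1100 of its 1300 ; requirement met.
Cost = 1400×20 + 300×34 + 300×36 + 1800×40 + 2200×50 + 1100×52 = 288200.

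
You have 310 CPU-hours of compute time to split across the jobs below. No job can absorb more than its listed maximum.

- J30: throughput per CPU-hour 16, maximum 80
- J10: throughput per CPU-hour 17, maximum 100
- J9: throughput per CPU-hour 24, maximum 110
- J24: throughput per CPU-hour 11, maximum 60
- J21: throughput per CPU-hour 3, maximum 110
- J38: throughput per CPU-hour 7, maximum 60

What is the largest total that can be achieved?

Rank by throughput per CPU-hour: J9 24 > J10 17 > J30 16 > J24 11 > J38 7 > J21 3.
J9 takes 110 to reach its cap of 110 ; 200 left.
Give J10 100 to hit its cap of 100 ; 100 left.
J30: +80 to 80 (cap) ; 20 left.
J24: +20 (room for 60) → 20. Pool exhausted.
Total = 16×80 + 17×100 + 24×110 + 11×20 = 5840.

5840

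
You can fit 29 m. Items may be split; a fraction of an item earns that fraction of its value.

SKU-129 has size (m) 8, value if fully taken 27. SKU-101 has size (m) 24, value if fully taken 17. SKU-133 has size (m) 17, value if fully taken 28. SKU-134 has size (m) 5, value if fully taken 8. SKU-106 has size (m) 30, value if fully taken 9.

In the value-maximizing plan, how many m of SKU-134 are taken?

4

Rank by value-to-size ratio: SKU-129 27/8≈3.38, SKU-133 28/17≈1.65, SKU-134 8/5≈1.6, SKU-101 17/24≈0.708, SKU-106 9/30≈0.3.
Take all of SKU-129 (8 m, value 27) — 21 m left.
SKU-133: take in full, 17 m for value 28 — 4 left.
Only 4 m remain; take 4/5 of SKU-134 for value 8×4/5 = 6.4.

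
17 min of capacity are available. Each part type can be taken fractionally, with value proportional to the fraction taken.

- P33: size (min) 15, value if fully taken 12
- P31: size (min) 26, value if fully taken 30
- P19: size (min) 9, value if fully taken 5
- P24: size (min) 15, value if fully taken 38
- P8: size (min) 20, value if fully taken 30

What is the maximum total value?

Sort by value density: P24 38/15≈2.53, P8 30/20≈1.5, P31 30/26≈1.15, P33 12/15≈0.8, P19 5/9≈0.556.
Take all of P24 (15 min, value 38) ; 2 min left.
2 min left: a 2/20 share of P8 gives 30×2/20 = 3.
Total value = 41.

41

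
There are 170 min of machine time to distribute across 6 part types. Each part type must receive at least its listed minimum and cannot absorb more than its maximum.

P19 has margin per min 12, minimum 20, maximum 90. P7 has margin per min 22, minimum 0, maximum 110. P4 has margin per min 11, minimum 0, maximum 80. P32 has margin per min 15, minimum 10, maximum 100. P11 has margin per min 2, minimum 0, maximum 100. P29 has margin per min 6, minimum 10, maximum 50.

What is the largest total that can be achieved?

Meeting every minimum uses 20+0+0+10+0+10 = 40 min, leaving 130.
Order the part types by margin per min: P7 22 > P32 15 > P19 12 > P4 11 > P29 6 > P11 2.
P7 takes 110 more to reach its cap of 110 — 20 left.
Only 20 left; P32 takes them to reach 30.
Total = 12×20 + 22×110 + 15×30 + 6×10 = 3170.

3170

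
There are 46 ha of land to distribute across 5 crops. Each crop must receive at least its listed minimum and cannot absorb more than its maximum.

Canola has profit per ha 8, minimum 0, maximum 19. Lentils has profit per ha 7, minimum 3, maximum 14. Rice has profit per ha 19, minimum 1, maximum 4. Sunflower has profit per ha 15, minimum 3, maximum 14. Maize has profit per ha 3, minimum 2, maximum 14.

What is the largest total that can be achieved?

493

Meeting every minimum uses 0+3+1+3+2 = 9 ha, leaving 37.
Order the crops by profit per ha: Rice 19 > Sunflower 15 > Canola 8 > Lentils 7 > Maize 3.
Rice takes 3 more to reach its cap of 4 → 34 left.
Sunflower takes 11 more to reach its cap of 14 → 23 left.
Give Canola 19 more to hit its cap of 19 → 4 left.
Lentils has room for 11 more but only 4 remain, so it gets 7.
Total = 8×19 + 7×7 + 19×4 + 15×14 + 3×2 = 493.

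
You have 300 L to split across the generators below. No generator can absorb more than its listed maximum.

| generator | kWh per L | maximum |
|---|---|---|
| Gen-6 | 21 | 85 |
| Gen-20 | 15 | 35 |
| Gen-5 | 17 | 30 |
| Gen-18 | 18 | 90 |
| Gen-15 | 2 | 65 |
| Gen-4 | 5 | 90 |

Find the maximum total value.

4740

Rank by kWh per L: Gen-6 21 > Gen-18 18 > Gen-5 17 > Gen-20 15 > Gen-4 5 > Gen-15 2.
Gen-6 takes 85 to reach its cap of 85 → 215 left.
Gen-18 takes 90 to reach its cap of 90 → 125 left.
Gen-5 takes 30 to reach its cap of 30 → 95 left.
Give Gen-20 35 to hit its cap of 35 → 60 left.
Only 60 left; Gen-4 takes them to reach 60.
Total = 21×85 + 15×35 + 17×30 + 18×90 + 5×60 = 4740.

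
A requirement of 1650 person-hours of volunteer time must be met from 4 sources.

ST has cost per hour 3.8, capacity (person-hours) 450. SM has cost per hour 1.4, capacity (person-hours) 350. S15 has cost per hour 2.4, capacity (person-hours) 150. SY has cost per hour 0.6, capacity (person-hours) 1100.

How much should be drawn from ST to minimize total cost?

Cheapest first:
SY at 0.6: take all 1100 person-hours → 550 still needed.
SM (1.4): use full 350 → 200 person-hours to go.
S15 (2.4): use full 150 → 50 person-hours to go.
Take 50 from ST at 3.8 to finish.

50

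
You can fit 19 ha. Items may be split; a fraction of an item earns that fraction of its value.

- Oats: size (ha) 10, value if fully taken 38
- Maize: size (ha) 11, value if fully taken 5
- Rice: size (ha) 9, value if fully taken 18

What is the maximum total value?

56

Rank by value-to-size ratio: Oats 38/10≈3.8, Rice 18/9≈2, Maize 5/11≈0.455.
Take all of Oats (10 ha, value 38) → 9 ha left.
All 9 ha of Rice fit (value 18) → 0 remain.
Total value = 56.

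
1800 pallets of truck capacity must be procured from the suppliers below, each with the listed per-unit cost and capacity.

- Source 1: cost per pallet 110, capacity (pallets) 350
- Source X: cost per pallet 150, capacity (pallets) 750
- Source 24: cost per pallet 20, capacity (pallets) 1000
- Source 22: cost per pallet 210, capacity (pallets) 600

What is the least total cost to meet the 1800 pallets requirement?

Fill from the cheapest supplier first.
Take 1000 from Source 24 at 20 → need 800 more.
Take 350 from Source 1 at 110 → need 450 more.
Source X (150): take the remaining 450 → done.
Source 22: unused.
Cost = 1000×20 + 350×110 + 450×150 = 126000.

126000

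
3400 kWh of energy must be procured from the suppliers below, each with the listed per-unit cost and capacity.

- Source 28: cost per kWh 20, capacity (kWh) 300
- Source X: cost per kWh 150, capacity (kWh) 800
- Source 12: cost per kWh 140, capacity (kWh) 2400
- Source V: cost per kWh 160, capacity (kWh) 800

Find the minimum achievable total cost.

Cheapest first:
Take 300 from Source 28 at 20 → need 3100 more.
Source 12 (140): use full 2400 → 700 kWh to go.
Take 700 from Source X at 150 to finish.
Source V: unused.
Cost = 300×20 + 2400×140 + 700×150 = 447000.

447000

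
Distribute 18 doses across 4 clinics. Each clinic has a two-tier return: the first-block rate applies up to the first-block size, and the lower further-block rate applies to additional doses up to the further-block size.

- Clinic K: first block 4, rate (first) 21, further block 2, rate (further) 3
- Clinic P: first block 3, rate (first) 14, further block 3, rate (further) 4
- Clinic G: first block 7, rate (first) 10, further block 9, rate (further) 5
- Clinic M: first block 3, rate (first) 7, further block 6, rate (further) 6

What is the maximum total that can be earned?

Rank every tier by rate: Clinic K/T1 21 > Clinic P/T1 14 > Clinic G/T1 10 > Clinic M/T1 7 > Clinic M/T2 6 > Clinic G/T2 5 > Clinic P/T2 4 > Clinic K/T2 3.
Clinic K T1 at 21: fill all 4 — 14 left.
Fill Clinic P T1 block (3 at 14) — 11 left.
Clinic G/T1 (10): +7 — 4 left.
Clinic M T1 at 7: fill all 3 — 1 left.
Clinic M T2 at 6: only 1 left, fill 1.
Total = 21×4 + 14×3 + 10×7 + 7×3 + 6×1 = 223.

223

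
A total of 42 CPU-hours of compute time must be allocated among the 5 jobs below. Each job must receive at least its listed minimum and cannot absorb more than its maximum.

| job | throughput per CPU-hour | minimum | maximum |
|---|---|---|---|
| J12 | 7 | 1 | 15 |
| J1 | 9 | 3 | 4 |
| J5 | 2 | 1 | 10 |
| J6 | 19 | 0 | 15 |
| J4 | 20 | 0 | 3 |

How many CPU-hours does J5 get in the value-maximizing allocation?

Meeting every minimum uses 1+3+1+0+0 = 5 CPU-hours, leaving 37.
Highest throughput per CPU-hour first: J4 20 > J6 19 > J1 9 > J12 7 > J5 2.
J4: +3 to 3 (cap) ; 34 left.
J6 takes 15 more to reach its cap of 15 ; 19 left.
J1 takes 1 more to reach its cap of 4 ; 18 left.
Give J12 14 more to hit its cap of 15 ; 4 left.
J5 has room for 9 more but only 4 remain, so it gets 5.

5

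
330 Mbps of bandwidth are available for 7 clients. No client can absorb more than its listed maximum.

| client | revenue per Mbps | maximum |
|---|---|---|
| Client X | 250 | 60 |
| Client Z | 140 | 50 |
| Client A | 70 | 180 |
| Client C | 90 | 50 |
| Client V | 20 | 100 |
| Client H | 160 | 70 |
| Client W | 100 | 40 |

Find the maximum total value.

Order the clients by revenue per Mbps: Client X 250 > Client H 160 > Client Z 140 > Client W 100 > Client C 90 > Client A 70 > Client V 20.
Client X takes 60 to reach its cap of 60 → 270 left.
Give Client H 70 to hit its cap of 70 → 200 left.
Give Client Z 50 to hit its cap of 50 → 150 left.
Client W: +40 to 40 (cap) → 110 left.
Give Client C 50 to hit its cap of 50 → 60 left.
Client A: +60 (room for 180) → 60. Pool exhausted.
Total = 250×60 + 140×50 + 70×60 + 90×50 + 160×70 + 100×40 = 45900.

45900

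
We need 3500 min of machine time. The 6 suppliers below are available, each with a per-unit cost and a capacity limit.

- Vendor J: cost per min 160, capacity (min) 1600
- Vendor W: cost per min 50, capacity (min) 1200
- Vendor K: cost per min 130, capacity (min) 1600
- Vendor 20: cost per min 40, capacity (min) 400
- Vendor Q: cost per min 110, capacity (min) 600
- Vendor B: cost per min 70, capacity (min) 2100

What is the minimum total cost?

Fill from the cheapest supplier first.
Vendor 20 at 40: take all 400 min ; 3100 still needed.
Take 1200 from Vendor W at 50 ; need 1900 more.
Vendor B at 70: take 1900 of its 2100 ; requirement met.
Vendor Q, Vendor K, Vendor J: unused.
Cost = 400×40 + 1200×50 + 1900×70 = 209000.

209000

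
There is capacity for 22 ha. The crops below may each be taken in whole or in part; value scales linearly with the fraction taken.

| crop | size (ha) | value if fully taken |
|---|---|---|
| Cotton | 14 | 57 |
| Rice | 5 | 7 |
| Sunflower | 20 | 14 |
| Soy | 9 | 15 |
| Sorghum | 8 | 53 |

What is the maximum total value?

Best value per unit of size first: Sorghum 53/8≈6.62, Cotton 57/14≈4.07, Soy 15/9≈1.67, Rice 7/5≈1.4, Sunflower 14/20≈0.7.
Take all of Sorghum (8 ha, value 53) — 14 ha left.
Cotton: take in full, 14 ha for value 57 — 0 left.
Total value = 110.

110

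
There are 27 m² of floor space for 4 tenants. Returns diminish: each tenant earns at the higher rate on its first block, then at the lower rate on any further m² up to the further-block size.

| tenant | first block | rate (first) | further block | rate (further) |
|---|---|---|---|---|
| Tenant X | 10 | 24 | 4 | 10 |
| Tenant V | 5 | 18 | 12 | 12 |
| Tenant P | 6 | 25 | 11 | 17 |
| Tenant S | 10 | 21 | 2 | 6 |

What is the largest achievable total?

Rank every tier by rate: Tenant P/first 25 > Tenant X/first 24 > Tenant S/first 21 > Tenant V/first 18 > Tenant P/second 17 > Tenant V/second 12 > Tenant X/second 10 > Tenant S/second 6.
Fill Tenant P first block (6 at 25) — 21 left.
Tenant X/first (24): +10 — 11 left.
Tenant S first at 21: fill all 10 — 1 left.
Tenant V/first: +1 of 5 at 18; pool empty.
Total = 25×6 + 24×10 + 21×10 + 18×1 = 618.

618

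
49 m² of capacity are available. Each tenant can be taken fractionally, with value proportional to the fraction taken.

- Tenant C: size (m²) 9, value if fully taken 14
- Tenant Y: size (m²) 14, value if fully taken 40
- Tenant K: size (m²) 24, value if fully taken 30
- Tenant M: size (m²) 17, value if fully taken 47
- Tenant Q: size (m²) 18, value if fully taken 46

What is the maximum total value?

Rank by value-to-size ratio: Tenant Y 40/14≈2.86, Tenant M 47/17≈2.76, Tenant Q 46/18≈2.56, Tenant C 14/9≈1.56, Tenant K 30/24≈1.25.
Tenant Y: take in full, 14 m² for value 40 → 35 left.
All 17 m² of Tenant M fit (value 47) → 18 remain.
Take all of Tenant Q (18 m², value 46) → 0 m² left.
Total value = 133.

133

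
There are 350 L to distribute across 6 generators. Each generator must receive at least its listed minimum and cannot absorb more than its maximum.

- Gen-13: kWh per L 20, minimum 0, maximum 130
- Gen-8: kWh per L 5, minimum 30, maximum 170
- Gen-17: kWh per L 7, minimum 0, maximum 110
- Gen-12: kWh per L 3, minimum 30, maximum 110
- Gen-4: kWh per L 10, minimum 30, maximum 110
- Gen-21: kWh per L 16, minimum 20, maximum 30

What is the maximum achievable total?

4560

Meeting every minimum uses 0+30+0+30+30+20 = 110 L, leaving 240.
Highest kWh per L first: Gen-13 20 > Gen-21 16 > Gen-4 10 > Gen-17 7 > Gen-8 5 > Gen-12 3.
Give Gen-13 130 more to hit its cap of 130 ; 110 left.
Give Gen-21 10 more to hit its cap of 30 ; 100 left.
Give Gen-4 80 more to hit its cap of 110 ; 20 left.
Only 20 left; Gen-17 takes them to reach 20.
Total = 20×130 + 5×30 + 7×20 + 3×30 + 10×110 + 16×30 = 4560.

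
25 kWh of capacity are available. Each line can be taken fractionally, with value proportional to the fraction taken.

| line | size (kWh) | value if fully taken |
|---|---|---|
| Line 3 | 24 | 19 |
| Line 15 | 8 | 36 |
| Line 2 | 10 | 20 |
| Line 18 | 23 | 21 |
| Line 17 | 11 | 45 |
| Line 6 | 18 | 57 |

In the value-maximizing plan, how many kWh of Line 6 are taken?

6

Rank by value-to-size ratio: Line 15 36/8≈4.5, Line 17 45/11≈4.09, Line 6 57/18≈3.17, Line 2 20/10≈2, Line 18 21/23≈0.913, Line 3 19/24≈0.792.
Take all of Line 15 (8 kWh, value 36) ; 17 kWh left.
All 11 kWh of Line 17 fit (value 45) ; 6 remain.
Only 6 kWh remain; take 6/18 of Line 6 for value 57×6/18 = 19.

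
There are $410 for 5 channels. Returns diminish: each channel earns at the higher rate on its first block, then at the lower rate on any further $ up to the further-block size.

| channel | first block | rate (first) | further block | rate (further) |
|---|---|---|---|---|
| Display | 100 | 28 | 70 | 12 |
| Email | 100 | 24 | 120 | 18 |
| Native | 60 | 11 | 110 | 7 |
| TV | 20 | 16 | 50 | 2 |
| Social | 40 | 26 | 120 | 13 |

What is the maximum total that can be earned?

Rank every tier by rate: Display/tier1 28 > Social/tier1 26 > Email/tier1 24 > Email/tier2 18 > TV/tier1 16 > Social/tier2 13 > Display/tier2 12 > Native/tier1 11 > Native/tier2 7 > TV/tier2 2.
Display/tier1 (28): +100 ; 310 left.
Social tier1 at 26: fill all 40 ; 270 left.
Email tier1 at 24: fill all 100 ; 170 left.
Email/tier2 (18): +120 ; 50 left.
Fill TV tier1 block (20 at 16) ; 30 left.
Social/tier2: +30 of 120 at 13; pool empty.
Total = 28×100 + 26×40 + 24×100 + 18×120 + 16×20 + 13×30 = 9110.

9110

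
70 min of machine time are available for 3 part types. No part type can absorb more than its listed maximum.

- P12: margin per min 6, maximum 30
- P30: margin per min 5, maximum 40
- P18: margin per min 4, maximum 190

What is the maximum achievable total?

380

Highest margin per min first: P12 6 > P30 5 > P18 4.
P12 takes 30 to reach its cap of 30 → 40 left.
P30: +40 to 40 (cap) → 0 left.
Total = 6×30 + 5×40 = 380.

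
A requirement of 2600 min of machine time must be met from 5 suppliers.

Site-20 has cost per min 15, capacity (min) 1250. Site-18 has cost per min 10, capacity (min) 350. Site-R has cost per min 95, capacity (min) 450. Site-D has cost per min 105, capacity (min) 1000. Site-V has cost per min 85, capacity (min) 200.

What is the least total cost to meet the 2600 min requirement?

118750

Cheapest first:
Take 350 from Site-18 at 10 — need 2250 more.
Site-20 (15): use full 1250 — 1000 min to go.
Site-V (85): use full 200 — 800 min to go.
Site-R at 95: take all 450 min — 350 still needed.
Site-D (105): take the remaining 350 — done.
Cost = 350×10 + 1250×15 + 200×85 + 450×95 + 350×105 = 118750.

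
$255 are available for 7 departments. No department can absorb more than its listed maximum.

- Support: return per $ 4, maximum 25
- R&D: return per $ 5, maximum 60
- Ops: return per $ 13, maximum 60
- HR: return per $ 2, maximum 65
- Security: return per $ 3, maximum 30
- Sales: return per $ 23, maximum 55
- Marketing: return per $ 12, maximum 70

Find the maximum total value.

3225

Rank by return per $: Sales 23 > Ops 13 > Marketing 12 > R&D 5 > Support 4 > Security 3 > HR 2.
Sales: +55 to 55 (cap) — 200 left.
Give Ops 60 to hit its cap of 60 — 140 left.
Marketing: +70 to 70 (cap) — 70 left.
Give R&D 60 to hit its cap of 60 — 10 left.
Support has room for 25 but only 10 remain, so it gets 10.
Total = 4×10 + 5×60 + 13×60 + 23×55 + 12×70 = 3225.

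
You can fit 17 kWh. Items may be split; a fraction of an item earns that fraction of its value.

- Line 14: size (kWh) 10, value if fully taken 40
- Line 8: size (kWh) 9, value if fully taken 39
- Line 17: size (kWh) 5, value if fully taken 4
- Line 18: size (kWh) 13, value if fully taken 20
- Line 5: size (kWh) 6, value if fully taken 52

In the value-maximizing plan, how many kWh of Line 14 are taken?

2

Sort by value density: Line 5 52/6≈8.67, Line 8 39/9≈4.33, Line 14 40/10≈4, Line 18 20/13≈1.54, Line 17 4/5≈0.8.
Line 5: take in full, 6 kWh for value 52 → 11 left.
Line 8: take in full, 9 kWh for value 39 → 2 left.
Only 2 kWh remain; take 2/10 of Line 14 for value 40×2/10 = 8.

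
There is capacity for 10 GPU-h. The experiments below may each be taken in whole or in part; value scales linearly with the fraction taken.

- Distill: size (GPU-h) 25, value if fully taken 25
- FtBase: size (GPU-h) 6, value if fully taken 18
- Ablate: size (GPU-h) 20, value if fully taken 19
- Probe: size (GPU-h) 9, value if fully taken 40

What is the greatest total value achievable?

43

Best value per unit of size first: Probe 40/9≈4.44, FtBase 18/6≈3, Distill 25/25≈1, Ablate 19/20≈0.95.
Take all of Probe (9 GPU-h, value 40) — 1 GPU-h left.
Only 1 GPU-h remain; take 1/6 of FtBase for value 18×1/6 = 3.
Total value = 43.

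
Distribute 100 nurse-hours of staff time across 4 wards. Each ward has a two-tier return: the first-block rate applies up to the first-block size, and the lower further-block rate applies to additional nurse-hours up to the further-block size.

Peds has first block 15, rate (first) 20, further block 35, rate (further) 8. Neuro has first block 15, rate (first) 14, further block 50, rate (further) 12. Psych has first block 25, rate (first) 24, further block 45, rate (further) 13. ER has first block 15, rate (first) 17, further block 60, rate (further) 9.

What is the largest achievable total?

Rank every tier by rate: Psych/tier1 24 > Peds/tier1 20 > ER/tier1 17 > Neuro/tier1 14 > Psych/tier2 13 > Neuro/tier2 12 > ER/tier2 9 > Peds/tier2 8.
Psych tier1 at 24: fill all 25 — 75 left.
Peds tier1 at 20: fill all 15 — 60 left.
ER/tier1 (17): +15 — 45 left.
Neuro/tier1 (14): +15 — 30 left.
30 remain; put them into Psych tier2 at 13.
Total = 24×25 + 20×15 + 17×15 + 14×15 + 13×30 = 1755.

1755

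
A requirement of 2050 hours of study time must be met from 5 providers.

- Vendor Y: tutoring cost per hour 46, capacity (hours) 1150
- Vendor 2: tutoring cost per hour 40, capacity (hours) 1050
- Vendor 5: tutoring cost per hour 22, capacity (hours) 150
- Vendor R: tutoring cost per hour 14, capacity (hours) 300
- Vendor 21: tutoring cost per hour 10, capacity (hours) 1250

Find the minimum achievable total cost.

34000

Cheapest first:
Vendor 21 at 10: take all 1250 hours ; 800 still needed.
Vendor R at 14: take all 300 hours ; 500 still needed.
Take 150 from Vendor 5 at 22 ; need 350 more.
Vendor 2 at 40: take 350 of its 1050 ; requirement met.
Vendor Y: unused.
Cost = 1250×10 + 300×14 + 150×22 + 350×40 = 34000.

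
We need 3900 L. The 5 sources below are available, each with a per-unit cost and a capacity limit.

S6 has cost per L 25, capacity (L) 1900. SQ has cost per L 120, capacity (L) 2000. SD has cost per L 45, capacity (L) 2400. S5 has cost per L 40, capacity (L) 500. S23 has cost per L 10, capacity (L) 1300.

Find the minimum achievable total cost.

Cheapest first:
S23 (10): use full 1300 → 2600 L to go.
S6 at 25: take all 1900 L → 700 still needed.
S5 at 40: take all 500 L → 200 still needed.
SD (45): take the remaining 200 → done.
SQ: unused.
Cost = 1300×10 + 1900×25 + 500×40 + 200×45 = 89500.

89500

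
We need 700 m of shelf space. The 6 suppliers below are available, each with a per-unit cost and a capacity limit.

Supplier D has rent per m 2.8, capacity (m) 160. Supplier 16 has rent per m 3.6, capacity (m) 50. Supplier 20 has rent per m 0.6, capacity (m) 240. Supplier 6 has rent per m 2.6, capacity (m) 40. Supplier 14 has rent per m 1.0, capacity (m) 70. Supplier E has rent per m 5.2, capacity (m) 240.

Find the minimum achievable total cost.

1674

Fill from the cheapest supplier first.
Take 240 from Supplier 20 at 0.6 — need 460 more.
Supplier 14 at 1.0: take all 70 m — 390 still needed.
Supplier 6 (2.6): use full 40 — 350 m to go.
Take 160 from Supplier D at 2.8 — need 190 more.
Supplier 16 at 3.6: take all 50 m — 140 still needed.
Supplier E (5.2): take the remaining 140 — done.
Cost = 240×0.6 + 70×1.0 + 40×2.6 + 160×2.8 + 50×3.6 + 140×5.2 = 1674.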